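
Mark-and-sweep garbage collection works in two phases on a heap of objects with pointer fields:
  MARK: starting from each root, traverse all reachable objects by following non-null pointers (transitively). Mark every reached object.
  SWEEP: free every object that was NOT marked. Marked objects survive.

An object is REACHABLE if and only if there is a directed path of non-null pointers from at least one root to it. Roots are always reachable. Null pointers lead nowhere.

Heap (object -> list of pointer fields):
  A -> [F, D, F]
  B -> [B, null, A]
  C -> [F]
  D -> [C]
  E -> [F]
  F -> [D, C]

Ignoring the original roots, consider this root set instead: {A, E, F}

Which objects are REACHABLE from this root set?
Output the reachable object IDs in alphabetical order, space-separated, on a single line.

Roots: A E F
Mark A: refs=F D F, marked=A
Mark E: refs=F, marked=A E
Mark F: refs=D C, marked=A E F
Mark D: refs=C, marked=A D E F
Mark C: refs=F, marked=A C D E F
Unmarked (collected): B

Answer: A C D E F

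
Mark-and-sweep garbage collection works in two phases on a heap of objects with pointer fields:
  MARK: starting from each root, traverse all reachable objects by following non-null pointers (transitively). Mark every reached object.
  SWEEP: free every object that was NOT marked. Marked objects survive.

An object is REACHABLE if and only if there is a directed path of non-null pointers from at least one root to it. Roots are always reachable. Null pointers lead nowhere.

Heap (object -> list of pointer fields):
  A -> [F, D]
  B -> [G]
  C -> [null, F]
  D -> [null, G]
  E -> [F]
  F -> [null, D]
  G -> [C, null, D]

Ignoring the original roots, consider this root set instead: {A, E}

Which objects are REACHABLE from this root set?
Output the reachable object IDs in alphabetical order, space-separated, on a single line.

Roots: A E
Mark A: refs=F D, marked=A
Mark E: refs=F, marked=A E
Mark F: refs=null D, marked=A E F
Mark D: refs=null G, marked=A D E F
Mark G: refs=C null D, marked=A D E F G
Mark C: refs=null F, marked=A C D E F G
Unmarked (collected): B

Answer: A C D E F G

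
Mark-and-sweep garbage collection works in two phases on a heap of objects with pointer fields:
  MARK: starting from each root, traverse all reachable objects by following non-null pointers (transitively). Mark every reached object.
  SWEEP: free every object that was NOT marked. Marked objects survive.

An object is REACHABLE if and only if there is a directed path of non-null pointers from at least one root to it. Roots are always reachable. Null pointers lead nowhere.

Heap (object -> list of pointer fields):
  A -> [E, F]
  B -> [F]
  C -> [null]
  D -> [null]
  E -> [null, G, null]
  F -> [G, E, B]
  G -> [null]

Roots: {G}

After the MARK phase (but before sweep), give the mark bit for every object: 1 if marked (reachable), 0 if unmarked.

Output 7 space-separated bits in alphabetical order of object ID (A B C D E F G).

Roots: G
Mark G: refs=null, marked=G
Unmarked (collected): A B C D E F

Answer: 0 0 0 0 0 0 1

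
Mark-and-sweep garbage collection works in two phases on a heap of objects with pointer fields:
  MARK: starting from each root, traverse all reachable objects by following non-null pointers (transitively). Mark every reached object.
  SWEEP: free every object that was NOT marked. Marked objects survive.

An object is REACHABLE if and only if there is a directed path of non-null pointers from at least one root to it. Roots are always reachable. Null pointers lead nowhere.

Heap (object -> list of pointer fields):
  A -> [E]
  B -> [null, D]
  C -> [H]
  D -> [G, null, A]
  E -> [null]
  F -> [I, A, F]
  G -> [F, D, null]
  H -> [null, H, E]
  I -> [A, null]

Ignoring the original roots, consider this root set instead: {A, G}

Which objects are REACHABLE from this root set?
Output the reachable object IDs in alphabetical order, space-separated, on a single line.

Roots: A G
Mark A: refs=E, marked=A
Mark G: refs=F D null, marked=A G
Mark E: refs=null, marked=A E G
Mark F: refs=I A F, marked=A E F G
Mark D: refs=G null A, marked=A D E F G
Mark I: refs=A null, marked=A D E F G I
Unmarked (collected): B C H

Answer: A D E F G I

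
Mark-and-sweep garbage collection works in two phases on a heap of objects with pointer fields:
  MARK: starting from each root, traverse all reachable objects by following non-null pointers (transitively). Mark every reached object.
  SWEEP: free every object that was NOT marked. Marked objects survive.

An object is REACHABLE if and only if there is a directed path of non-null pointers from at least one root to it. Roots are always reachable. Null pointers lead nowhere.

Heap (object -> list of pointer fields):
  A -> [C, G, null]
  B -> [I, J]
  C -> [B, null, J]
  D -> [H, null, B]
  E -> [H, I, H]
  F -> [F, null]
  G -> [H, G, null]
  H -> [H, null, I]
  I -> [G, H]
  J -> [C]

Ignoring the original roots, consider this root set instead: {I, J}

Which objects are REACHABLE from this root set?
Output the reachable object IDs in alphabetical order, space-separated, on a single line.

Answer: B C G H I J

Derivation:
Roots: I J
Mark I: refs=G H, marked=I
Mark J: refs=C, marked=I J
Mark G: refs=H G null, marked=G I J
Mark H: refs=H null I, marked=G H I J
Mark C: refs=B null J, marked=C G H I J
Mark B: refs=I J, marked=B C G H I J
Unmarked (collected): A D E F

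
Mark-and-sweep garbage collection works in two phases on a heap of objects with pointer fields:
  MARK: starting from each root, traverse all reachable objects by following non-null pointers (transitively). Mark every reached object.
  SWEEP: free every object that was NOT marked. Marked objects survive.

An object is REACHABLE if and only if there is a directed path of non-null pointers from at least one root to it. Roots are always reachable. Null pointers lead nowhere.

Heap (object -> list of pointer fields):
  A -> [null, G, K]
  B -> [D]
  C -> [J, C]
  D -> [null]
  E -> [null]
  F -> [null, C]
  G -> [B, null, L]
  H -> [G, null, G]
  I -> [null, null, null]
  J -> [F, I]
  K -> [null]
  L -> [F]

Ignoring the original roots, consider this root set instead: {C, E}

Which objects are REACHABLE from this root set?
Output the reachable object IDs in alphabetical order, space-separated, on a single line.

Answer: C E F I J

Derivation:
Roots: C E
Mark C: refs=J C, marked=C
Mark E: refs=null, marked=C E
Mark J: refs=F I, marked=C E J
Mark F: refs=null C, marked=C E F J
Mark I: refs=null null null, marked=C E F I J
Unmarked (collected): A B D G H K L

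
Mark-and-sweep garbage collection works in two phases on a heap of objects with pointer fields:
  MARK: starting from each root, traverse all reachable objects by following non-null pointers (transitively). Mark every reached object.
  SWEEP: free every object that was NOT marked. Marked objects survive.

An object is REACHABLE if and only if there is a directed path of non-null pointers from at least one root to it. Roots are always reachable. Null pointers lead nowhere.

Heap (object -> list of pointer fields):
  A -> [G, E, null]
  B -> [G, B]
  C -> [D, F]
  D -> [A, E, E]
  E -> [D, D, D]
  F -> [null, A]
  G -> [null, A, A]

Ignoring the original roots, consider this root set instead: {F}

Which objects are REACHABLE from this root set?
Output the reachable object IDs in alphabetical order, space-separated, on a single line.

Roots: F
Mark F: refs=null A, marked=F
Mark A: refs=G E null, marked=A F
Mark G: refs=null A A, marked=A F G
Mark E: refs=D D D, marked=A E F G
Mark D: refs=A E E, marked=A D E F G
Unmarked (collected): B C

Answer: A D E F G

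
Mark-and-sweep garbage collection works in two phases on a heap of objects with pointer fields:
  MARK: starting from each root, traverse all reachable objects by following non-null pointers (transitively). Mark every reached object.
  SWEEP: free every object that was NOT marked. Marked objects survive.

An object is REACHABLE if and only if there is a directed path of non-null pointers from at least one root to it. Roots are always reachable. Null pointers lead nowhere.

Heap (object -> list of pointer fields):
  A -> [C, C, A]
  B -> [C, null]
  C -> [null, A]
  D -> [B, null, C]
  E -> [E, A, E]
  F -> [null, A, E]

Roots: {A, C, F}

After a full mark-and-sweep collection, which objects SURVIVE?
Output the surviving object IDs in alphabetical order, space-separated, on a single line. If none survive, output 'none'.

Answer: A C E F

Derivation:
Roots: A C F
Mark A: refs=C C A, marked=A
Mark C: refs=null A, marked=A C
Mark F: refs=null A E, marked=A C F
Mark E: refs=E A E, marked=A C E F
Unmarked (collected): B D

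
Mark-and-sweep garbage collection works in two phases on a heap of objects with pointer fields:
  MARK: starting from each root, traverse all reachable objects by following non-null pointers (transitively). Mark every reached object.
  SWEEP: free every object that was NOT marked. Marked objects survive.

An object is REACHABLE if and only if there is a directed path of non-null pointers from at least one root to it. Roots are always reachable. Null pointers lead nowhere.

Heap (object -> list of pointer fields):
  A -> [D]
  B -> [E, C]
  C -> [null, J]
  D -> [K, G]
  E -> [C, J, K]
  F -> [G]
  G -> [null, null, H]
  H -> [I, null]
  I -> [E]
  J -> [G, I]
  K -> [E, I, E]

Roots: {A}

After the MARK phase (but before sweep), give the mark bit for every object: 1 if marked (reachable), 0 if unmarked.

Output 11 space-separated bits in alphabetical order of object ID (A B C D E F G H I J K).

Roots: A
Mark A: refs=D, marked=A
Mark D: refs=K G, marked=A D
Mark K: refs=E I E, marked=A D K
Mark G: refs=null null H, marked=A D G K
Mark E: refs=C J K, marked=A D E G K
Mark I: refs=E, marked=A D E G I K
Mark H: refs=I null, marked=A D E G H I K
Mark C: refs=null J, marked=A C D E G H I K
Mark J: refs=G I, marked=A C D E G H I J K
Unmarked (collected): B F

Answer: 1 0 1 1 1 0 1 1 1 1 1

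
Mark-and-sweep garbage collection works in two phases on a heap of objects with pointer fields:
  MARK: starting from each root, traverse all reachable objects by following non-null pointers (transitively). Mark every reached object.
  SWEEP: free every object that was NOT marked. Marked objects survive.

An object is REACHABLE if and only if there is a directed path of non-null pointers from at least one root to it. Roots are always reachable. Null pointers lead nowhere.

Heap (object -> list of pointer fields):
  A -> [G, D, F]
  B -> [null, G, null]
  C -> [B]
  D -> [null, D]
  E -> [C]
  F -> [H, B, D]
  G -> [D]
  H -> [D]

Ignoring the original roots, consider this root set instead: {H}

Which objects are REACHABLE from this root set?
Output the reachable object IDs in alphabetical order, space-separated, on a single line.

Roots: H
Mark H: refs=D, marked=H
Mark D: refs=null D, marked=D H
Unmarked (collected): A B C E F G

Answer: D H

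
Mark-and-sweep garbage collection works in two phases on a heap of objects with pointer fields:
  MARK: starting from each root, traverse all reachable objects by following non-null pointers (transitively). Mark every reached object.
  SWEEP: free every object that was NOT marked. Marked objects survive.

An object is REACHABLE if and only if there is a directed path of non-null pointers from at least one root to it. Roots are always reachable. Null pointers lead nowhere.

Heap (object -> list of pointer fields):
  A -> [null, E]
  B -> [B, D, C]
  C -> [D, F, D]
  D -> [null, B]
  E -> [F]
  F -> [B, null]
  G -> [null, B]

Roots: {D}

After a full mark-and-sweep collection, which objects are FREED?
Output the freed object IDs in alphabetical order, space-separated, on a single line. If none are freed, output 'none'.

Answer: A E G

Derivation:
Roots: D
Mark D: refs=null B, marked=D
Mark B: refs=B D C, marked=B D
Mark C: refs=D F D, marked=B C D
Mark F: refs=B null, marked=B C D F
Unmarked (collected): A E G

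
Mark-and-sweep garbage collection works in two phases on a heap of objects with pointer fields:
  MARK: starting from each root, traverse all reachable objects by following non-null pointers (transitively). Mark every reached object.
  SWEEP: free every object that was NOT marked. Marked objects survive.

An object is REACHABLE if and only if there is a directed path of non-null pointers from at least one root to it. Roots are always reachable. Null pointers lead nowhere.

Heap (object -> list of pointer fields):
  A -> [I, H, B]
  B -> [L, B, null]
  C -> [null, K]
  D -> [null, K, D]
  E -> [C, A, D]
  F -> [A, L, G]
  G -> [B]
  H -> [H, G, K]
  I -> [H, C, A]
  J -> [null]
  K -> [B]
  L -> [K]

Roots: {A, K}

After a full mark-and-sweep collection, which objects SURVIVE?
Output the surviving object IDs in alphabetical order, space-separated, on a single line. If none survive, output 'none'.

Roots: A K
Mark A: refs=I H B, marked=A
Mark K: refs=B, marked=A K
Mark I: refs=H C A, marked=A I K
Mark H: refs=H G K, marked=A H I K
Mark B: refs=L B null, marked=A B H I K
Mark C: refs=null K, marked=A B C H I K
Mark G: refs=B, marked=A B C G H I K
Mark L: refs=K, marked=A B C G H I K L
Unmarked (collected): D E F J

Answer: A B C G H I K L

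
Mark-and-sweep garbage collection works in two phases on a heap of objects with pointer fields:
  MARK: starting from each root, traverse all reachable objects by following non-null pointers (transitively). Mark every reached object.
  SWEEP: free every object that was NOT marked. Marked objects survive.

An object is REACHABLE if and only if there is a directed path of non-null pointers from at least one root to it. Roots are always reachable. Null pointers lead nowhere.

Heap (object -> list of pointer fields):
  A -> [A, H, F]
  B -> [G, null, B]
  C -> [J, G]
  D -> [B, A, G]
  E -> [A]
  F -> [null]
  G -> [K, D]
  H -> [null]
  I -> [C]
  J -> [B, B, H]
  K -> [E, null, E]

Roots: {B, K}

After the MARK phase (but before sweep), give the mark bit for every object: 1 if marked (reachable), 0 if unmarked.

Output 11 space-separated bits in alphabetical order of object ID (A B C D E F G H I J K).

Answer: 1 1 0 1 1 1 1 1 0 0 1

Derivation:
Roots: B K
Mark B: refs=G null B, marked=B
Mark K: refs=E null E, marked=B K
Mark G: refs=K D, marked=B G K
Mark E: refs=A, marked=B E G K
Mark D: refs=B A G, marked=B D E G K
Mark A: refs=A H F, marked=A B D E G K
Mark H: refs=null, marked=A B D E G H K
Mark F: refs=null, marked=A B D E F G H K
Unmarked (collected): C I J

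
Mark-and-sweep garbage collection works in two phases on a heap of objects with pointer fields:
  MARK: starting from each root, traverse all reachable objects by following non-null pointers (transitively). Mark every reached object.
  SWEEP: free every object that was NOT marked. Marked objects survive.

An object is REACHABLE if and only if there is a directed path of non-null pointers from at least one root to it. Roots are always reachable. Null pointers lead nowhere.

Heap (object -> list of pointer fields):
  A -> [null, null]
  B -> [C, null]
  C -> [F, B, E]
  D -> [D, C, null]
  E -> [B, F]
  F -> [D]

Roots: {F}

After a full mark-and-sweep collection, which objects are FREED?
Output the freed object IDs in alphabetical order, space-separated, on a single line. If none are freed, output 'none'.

Answer: A

Derivation:
Roots: F
Mark F: refs=D, marked=F
Mark D: refs=D C null, marked=D F
Mark C: refs=F B E, marked=C D F
Mark B: refs=C null, marked=B C D F
Mark E: refs=B F, marked=B C D E F
Unmarked (collected): A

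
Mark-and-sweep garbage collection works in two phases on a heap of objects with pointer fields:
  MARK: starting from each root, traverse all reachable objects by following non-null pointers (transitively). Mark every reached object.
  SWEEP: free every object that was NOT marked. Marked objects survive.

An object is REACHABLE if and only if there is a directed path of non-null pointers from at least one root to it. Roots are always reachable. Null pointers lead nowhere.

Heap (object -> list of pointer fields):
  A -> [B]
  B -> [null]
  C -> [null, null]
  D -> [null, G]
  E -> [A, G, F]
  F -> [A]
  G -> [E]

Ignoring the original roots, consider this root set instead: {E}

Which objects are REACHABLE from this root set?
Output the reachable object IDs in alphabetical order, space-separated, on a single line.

Roots: E
Mark E: refs=A G F, marked=E
Mark A: refs=B, marked=A E
Mark G: refs=E, marked=A E G
Mark F: refs=A, marked=A E F G
Mark B: refs=null, marked=A B E F G
Unmarked (collected): C D

Answer: A B E F G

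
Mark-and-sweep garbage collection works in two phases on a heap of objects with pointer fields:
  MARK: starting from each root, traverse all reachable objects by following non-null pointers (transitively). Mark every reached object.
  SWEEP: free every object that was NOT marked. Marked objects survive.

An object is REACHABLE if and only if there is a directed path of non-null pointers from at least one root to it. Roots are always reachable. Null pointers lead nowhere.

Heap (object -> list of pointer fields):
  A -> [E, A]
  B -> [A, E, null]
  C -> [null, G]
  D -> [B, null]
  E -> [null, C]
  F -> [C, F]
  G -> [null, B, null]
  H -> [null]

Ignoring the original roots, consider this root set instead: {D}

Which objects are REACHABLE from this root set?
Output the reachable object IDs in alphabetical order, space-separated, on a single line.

Roots: D
Mark D: refs=B null, marked=D
Mark B: refs=A E null, marked=B D
Mark A: refs=E A, marked=A B D
Mark E: refs=null C, marked=A B D E
Mark C: refs=null G, marked=A B C D E
Mark G: refs=null B null, marked=A B C D E G
Unmarked (collected): F H

Answer: A B C D E G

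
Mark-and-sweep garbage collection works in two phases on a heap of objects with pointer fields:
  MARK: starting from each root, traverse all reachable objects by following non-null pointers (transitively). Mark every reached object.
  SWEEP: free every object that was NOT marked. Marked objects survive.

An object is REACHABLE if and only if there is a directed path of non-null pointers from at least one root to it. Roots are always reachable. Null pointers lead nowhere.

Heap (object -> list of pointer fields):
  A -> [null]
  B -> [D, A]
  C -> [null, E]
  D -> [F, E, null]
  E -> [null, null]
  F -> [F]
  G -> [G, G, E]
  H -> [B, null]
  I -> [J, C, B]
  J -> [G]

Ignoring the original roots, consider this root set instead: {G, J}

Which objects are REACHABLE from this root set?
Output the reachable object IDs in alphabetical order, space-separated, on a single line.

Answer: E G J

Derivation:
Roots: G J
Mark G: refs=G G E, marked=G
Mark J: refs=G, marked=G J
Mark E: refs=null null, marked=E G J
Unmarked (collected): A B C D F H I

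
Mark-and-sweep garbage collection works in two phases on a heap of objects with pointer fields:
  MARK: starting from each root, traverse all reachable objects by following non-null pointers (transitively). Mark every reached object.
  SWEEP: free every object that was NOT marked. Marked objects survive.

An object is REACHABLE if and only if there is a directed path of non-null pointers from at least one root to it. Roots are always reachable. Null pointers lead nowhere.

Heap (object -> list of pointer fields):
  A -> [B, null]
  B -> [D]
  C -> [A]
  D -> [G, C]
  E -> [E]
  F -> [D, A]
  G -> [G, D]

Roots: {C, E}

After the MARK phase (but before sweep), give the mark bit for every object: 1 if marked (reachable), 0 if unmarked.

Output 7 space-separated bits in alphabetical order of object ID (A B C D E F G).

Answer: 1 1 1 1 1 0 1

Derivation:
Roots: C E
Mark C: refs=A, marked=C
Mark E: refs=E, marked=C E
Mark A: refs=B null, marked=A C E
Mark B: refs=D, marked=A B C E
Mark D: refs=G C, marked=A B C D E
Mark G: refs=G D, marked=A B C D E G
Unmarked (collected): F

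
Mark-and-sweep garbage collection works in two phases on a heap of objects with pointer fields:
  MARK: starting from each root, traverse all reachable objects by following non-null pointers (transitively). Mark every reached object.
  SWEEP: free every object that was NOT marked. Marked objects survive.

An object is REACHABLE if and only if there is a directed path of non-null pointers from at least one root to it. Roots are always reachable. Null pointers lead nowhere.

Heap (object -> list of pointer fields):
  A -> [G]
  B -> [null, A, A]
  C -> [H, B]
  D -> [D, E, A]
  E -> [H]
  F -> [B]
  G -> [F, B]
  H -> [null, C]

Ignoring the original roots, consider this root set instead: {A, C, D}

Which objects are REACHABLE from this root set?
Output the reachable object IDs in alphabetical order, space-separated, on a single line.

Answer: A B C D E F G H

Derivation:
Roots: A C D
Mark A: refs=G, marked=A
Mark C: refs=H B, marked=A C
Mark D: refs=D E A, marked=A C D
Mark G: refs=F B, marked=A C D G
Mark H: refs=null C, marked=A C D G H
Mark B: refs=null A A, marked=A B C D G H
Mark E: refs=H, marked=A B C D E G H
Mark F: refs=B, marked=A B C D E F G H
Unmarked (collected): (none)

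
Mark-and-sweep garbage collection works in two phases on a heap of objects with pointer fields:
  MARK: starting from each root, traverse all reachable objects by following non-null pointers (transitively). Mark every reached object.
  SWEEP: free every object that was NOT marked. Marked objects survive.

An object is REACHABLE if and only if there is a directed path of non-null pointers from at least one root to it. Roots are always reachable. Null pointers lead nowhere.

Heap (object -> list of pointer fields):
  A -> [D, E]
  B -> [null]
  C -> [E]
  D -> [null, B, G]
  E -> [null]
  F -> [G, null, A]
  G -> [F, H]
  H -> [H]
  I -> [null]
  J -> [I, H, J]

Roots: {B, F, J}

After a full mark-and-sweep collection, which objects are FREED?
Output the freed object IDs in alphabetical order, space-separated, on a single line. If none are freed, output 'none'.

Answer: C

Derivation:
Roots: B F J
Mark B: refs=null, marked=B
Mark F: refs=G null A, marked=B F
Mark J: refs=I H J, marked=B F J
Mark G: refs=F H, marked=B F G J
Mark A: refs=D E, marked=A B F G J
Mark I: refs=null, marked=A B F G I J
Mark H: refs=H, marked=A B F G H I J
Mark D: refs=null B G, marked=A B D F G H I J
Mark E: refs=null, marked=A B D E F G H I J
Unmarked (collected): C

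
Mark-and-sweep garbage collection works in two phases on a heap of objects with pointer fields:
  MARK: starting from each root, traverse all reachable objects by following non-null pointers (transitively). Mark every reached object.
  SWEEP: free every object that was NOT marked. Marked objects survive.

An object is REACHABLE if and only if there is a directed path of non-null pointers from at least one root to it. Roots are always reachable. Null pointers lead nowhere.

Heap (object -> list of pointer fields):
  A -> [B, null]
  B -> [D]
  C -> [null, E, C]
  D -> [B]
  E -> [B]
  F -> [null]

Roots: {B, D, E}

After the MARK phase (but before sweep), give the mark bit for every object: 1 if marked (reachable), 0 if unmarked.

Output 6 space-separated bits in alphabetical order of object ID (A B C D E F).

Answer: 0 1 0 1 1 0

Derivation:
Roots: B D E
Mark B: refs=D, marked=B
Mark D: refs=B, marked=B D
Mark E: refs=B, marked=B D E
Unmarked (collected): A C F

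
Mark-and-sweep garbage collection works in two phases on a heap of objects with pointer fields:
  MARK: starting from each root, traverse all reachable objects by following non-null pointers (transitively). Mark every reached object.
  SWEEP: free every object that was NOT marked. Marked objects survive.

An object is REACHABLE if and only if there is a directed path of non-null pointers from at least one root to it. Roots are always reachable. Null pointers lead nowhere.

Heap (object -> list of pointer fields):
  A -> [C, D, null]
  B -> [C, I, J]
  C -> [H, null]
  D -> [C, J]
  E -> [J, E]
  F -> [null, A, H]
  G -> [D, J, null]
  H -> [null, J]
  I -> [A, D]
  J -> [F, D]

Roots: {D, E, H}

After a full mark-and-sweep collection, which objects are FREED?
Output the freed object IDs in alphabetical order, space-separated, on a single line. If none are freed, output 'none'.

Answer: B G I

Derivation:
Roots: D E H
Mark D: refs=C J, marked=D
Mark E: refs=J E, marked=D E
Mark H: refs=null J, marked=D E H
Mark C: refs=H null, marked=C D E H
Mark J: refs=F D, marked=C D E H J
Mark F: refs=null A H, marked=C D E F H J
Mark A: refs=C D null, marked=A C D E F H J
Unmarked (collected): B G I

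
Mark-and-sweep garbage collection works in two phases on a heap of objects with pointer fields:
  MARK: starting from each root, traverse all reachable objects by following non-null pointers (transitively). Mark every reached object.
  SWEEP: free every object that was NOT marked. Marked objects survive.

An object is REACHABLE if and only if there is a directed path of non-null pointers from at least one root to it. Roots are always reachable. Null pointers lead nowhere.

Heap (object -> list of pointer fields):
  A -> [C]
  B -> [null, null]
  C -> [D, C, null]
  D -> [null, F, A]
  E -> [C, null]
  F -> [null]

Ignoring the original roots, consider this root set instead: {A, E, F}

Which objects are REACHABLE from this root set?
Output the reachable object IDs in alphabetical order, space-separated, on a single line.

Roots: A E F
Mark A: refs=C, marked=A
Mark E: refs=C null, marked=A E
Mark F: refs=null, marked=A E F
Mark C: refs=D C null, marked=A C E F
Mark D: refs=null F A, marked=A C D E F
Unmarked (collected): B

Answer: A C D E F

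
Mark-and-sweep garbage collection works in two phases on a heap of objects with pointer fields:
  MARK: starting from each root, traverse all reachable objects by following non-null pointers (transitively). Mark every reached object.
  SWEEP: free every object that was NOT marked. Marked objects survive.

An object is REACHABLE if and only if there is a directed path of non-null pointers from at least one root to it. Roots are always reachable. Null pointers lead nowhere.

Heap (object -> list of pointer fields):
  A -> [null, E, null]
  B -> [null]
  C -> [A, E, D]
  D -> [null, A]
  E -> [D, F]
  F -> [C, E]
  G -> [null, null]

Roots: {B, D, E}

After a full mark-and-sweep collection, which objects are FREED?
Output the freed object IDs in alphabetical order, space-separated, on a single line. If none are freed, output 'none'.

Answer: G

Derivation:
Roots: B D E
Mark B: refs=null, marked=B
Mark D: refs=null A, marked=B D
Mark E: refs=D F, marked=B D E
Mark A: refs=null E null, marked=A B D E
Mark F: refs=C E, marked=A B D E F
Mark C: refs=A E D, marked=A B C D E F
Unmarked (collected): G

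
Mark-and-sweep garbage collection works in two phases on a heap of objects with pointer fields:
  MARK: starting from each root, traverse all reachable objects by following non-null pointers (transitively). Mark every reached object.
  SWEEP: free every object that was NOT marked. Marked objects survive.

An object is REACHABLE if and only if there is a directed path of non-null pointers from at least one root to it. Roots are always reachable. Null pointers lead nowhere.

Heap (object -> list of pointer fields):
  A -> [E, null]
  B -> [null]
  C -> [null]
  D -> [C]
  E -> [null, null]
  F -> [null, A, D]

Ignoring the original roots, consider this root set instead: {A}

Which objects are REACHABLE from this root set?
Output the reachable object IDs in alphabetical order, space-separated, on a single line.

Answer: A E

Derivation:
Roots: A
Mark A: refs=E null, marked=A
Mark E: refs=null null, marked=A E
Unmarked (collected): B C D F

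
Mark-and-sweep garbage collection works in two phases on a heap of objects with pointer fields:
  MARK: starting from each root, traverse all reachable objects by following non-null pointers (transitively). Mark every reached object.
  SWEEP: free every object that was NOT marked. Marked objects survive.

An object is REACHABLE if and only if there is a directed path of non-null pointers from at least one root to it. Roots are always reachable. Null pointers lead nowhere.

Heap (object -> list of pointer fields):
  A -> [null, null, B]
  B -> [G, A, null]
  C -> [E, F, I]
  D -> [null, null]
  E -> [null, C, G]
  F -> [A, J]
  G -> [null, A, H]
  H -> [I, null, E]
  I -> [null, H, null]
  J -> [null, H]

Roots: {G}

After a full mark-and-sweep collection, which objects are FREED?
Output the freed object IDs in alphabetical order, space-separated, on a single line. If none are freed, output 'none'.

Answer: D

Derivation:
Roots: G
Mark G: refs=null A H, marked=G
Mark A: refs=null null B, marked=A G
Mark H: refs=I null E, marked=A G H
Mark B: refs=G A null, marked=A B G H
Mark I: refs=null H null, marked=A B G H I
Mark E: refs=null C G, marked=A B E G H I
Mark C: refs=E F I, marked=A B C E G H I
Mark F: refs=A J, marked=A B C E F G H I
Mark J: refs=null H, marked=A B C E F G H I J
Unmarked (collected): D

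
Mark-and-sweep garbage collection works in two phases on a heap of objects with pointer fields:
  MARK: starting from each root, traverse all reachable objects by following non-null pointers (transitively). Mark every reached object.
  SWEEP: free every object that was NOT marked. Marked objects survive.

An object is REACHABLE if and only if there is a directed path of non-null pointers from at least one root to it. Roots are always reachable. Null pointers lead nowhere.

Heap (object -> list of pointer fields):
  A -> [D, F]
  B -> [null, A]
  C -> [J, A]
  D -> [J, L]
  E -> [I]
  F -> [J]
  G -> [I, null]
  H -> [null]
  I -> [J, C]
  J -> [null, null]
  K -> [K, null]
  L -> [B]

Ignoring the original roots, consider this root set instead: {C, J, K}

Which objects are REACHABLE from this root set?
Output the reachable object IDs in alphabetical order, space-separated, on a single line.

Answer: A B C D F J K L

Derivation:
Roots: C J K
Mark C: refs=J A, marked=C
Mark J: refs=null null, marked=C J
Mark K: refs=K null, marked=C J K
Mark A: refs=D F, marked=A C J K
Mark D: refs=J L, marked=A C D J K
Mark F: refs=J, marked=A C D F J K
Mark L: refs=B, marked=A C D F J K L
Mark B: refs=null A, marked=A B C D F J K L
Unmarked (collected): E G H I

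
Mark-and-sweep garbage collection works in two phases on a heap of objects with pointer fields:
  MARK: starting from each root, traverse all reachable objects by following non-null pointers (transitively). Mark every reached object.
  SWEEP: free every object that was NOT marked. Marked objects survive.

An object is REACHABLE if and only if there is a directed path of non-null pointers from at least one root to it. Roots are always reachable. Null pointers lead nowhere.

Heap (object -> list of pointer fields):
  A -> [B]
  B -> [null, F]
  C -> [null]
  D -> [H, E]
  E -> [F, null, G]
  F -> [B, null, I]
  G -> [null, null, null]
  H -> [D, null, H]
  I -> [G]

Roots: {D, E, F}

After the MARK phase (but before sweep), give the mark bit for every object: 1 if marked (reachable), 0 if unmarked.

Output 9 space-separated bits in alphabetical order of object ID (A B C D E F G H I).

Answer: 0 1 0 1 1 1 1 1 1

Derivation:
Roots: D E F
Mark D: refs=H E, marked=D
Mark E: refs=F null G, marked=D E
Mark F: refs=B null I, marked=D E F
Mark H: refs=D null H, marked=D E F H
Mark G: refs=null null null, marked=D E F G H
Mark B: refs=null F, marked=B D E F G H
Mark I: refs=G, marked=B D E F G H I
Unmarked (collected): A C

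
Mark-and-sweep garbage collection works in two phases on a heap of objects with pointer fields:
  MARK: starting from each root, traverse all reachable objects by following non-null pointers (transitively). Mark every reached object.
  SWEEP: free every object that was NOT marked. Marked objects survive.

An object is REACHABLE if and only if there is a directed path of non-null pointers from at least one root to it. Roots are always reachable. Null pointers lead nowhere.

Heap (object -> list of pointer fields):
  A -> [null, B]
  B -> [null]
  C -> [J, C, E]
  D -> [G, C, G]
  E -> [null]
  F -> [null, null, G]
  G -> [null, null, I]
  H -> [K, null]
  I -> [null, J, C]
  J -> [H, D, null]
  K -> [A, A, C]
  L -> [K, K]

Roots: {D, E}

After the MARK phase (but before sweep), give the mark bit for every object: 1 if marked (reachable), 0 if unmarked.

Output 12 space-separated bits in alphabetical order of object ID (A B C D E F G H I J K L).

Answer: 1 1 1 1 1 0 1 1 1 1 1 0

Derivation:
Roots: D E
Mark D: refs=G C G, marked=D
Mark E: refs=null, marked=D E
Mark G: refs=null null I, marked=D E G
Mark C: refs=J C E, marked=C D E G
Mark I: refs=null J C, marked=C D E G I
Mark J: refs=H D null, marked=C D E G I J
Mark H: refs=K null, marked=C D E G H I J
Mark K: refs=A A C, marked=C D E G H I J K
Mark A: refs=null B, marked=A C D E G H I J K
Mark B: refs=null, marked=A B C D E G H I J K
Unmarked (collected): F L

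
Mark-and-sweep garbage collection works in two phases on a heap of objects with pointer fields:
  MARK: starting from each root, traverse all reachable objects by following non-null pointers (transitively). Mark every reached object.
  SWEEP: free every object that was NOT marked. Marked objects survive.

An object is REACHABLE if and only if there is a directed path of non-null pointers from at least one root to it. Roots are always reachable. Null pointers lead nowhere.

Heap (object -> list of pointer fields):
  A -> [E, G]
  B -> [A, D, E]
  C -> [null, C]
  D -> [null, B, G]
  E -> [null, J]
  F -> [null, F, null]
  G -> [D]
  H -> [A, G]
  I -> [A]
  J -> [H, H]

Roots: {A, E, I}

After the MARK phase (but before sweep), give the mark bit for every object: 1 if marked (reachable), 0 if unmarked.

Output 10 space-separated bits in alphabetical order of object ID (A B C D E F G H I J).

Roots: A E I
Mark A: refs=E G, marked=A
Mark E: refs=null J, marked=A E
Mark I: refs=A, marked=A E I
Mark G: refs=D, marked=A E G I
Mark J: refs=H H, marked=A E G I J
Mark D: refs=null B G, marked=A D E G I J
Mark H: refs=A G, marked=A D E G H I J
Mark B: refs=A D E, marked=A B D E G H I J
Unmarked (collected): C F

Answer: 1 1 0 1 1 0 1 1 1 1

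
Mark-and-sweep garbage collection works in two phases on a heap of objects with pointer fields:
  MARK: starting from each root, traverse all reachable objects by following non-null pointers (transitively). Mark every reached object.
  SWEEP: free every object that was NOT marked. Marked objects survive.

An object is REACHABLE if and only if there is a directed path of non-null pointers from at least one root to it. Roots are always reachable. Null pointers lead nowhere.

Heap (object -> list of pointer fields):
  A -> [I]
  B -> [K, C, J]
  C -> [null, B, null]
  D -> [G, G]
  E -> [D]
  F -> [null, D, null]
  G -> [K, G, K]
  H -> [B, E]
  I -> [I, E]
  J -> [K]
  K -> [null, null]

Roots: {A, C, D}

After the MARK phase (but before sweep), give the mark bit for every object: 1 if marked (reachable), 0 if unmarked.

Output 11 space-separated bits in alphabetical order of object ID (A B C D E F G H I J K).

Answer: 1 1 1 1 1 0 1 0 1 1 1

Derivation:
Roots: A C D
Mark A: refs=I, marked=A
Mark C: refs=null B null, marked=A C
Mark D: refs=G G, marked=A C D
Mark I: refs=I E, marked=A C D I
Mark B: refs=K C J, marked=A B C D I
Mark G: refs=K G K, marked=A B C D G I
Mark E: refs=D, marked=A B C D E G I
Mark K: refs=null null, marked=A B C D E G I K
Mark J: refs=K, marked=A B C D E G I J K
Unmarked (collected): F H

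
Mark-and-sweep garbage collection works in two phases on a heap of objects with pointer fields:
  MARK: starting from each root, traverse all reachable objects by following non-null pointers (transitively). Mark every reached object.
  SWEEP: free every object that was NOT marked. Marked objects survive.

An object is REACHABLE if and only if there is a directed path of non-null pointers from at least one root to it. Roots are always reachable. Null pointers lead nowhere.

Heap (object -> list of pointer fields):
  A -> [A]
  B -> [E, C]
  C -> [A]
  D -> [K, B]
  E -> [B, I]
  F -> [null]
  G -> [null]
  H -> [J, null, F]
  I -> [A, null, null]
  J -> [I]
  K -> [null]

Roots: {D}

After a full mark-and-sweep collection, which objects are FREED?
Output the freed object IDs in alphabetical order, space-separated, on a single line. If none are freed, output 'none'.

Roots: D
Mark D: refs=K B, marked=D
Mark K: refs=null, marked=D K
Mark B: refs=E C, marked=B D K
Mark E: refs=B I, marked=B D E K
Mark C: refs=A, marked=B C D E K
Mark I: refs=A null null, marked=B C D E I K
Mark A: refs=A, marked=A B C D E I K
Unmarked (collected): F G H J

Answer: F G H J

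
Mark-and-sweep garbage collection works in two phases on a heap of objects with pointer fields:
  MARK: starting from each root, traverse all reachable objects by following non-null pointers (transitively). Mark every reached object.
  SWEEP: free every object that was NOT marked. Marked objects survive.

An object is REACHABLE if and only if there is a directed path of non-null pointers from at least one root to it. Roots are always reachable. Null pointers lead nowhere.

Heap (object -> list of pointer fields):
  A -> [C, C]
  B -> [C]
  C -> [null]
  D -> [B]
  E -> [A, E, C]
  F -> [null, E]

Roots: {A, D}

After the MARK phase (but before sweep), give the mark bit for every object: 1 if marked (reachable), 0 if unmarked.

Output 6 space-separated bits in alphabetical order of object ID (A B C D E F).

Answer: 1 1 1 1 0 0

Derivation:
Roots: A D
Mark A: refs=C C, marked=A
Mark D: refs=B, marked=A D
Mark C: refs=null, marked=A C D
Mark B: refs=C, marked=A B C D
Unmarked (collected): E F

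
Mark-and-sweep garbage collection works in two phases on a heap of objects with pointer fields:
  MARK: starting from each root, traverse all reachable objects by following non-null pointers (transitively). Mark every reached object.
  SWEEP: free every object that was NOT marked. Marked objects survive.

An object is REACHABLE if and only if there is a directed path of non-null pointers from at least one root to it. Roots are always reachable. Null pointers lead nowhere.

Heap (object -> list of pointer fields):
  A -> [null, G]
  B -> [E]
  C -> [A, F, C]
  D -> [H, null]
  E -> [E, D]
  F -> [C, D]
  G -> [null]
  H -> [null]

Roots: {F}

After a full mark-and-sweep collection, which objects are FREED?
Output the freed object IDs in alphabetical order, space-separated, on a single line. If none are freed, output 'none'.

Roots: F
Mark F: refs=C D, marked=F
Mark C: refs=A F C, marked=C F
Mark D: refs=H null, marked=C D F
Mark A: refs=null G, marked=A C D F
Mark H: refs=null, marked=A C D F H
Mark G: refs=null, marked=A C D F G H
Unmarked (collected): B E

Answer: B E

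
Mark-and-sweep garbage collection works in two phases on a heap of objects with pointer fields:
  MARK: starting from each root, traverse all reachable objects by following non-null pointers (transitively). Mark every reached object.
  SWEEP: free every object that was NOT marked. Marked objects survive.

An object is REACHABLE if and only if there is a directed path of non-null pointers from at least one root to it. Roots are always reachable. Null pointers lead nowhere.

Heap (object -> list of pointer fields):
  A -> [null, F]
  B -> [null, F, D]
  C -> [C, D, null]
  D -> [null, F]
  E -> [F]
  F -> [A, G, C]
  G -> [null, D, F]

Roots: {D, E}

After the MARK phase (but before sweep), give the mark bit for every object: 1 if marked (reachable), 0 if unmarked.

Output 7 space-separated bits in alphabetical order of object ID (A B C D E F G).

Answer: 1 0 1 1 1 1 1

Derivation:
Roots: D E
Mark D: refs=null F, marked=D
Mark E: refs=F, marked=D E
Mark F: refs=A G C, marked=D E F
Mark A: refs=null F, marked=A D E F
Mark G: refs=null D F, marked=A D E F G
Mark C: refs=C D null, marked=A C D E F G
Unmarked (collected): B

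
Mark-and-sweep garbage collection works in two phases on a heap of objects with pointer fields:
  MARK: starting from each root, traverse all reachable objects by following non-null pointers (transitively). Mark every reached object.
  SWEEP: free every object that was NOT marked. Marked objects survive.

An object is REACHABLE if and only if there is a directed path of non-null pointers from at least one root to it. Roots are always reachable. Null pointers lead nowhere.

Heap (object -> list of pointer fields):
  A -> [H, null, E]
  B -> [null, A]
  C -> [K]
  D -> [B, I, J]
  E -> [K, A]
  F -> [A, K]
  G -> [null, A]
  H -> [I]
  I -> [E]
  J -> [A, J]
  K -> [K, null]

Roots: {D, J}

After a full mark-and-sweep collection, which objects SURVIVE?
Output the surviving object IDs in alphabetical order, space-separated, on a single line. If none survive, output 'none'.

Roots: D J
Mark D: refs=B I J, marked=D
Mark J: refs=A J, marked=D J
Mark B: refs=null A, marked=B D J
Mark I: refs=E, marked=B D I J
Mark A: refs=H null E, marked=A B D I J
Mark E: refs=K A, marked=A B D E I J
Mark H: refs=I, marked=A B D E H I J
Mark K: refs=K null, marked=A B D E H I J K
Unmarked (collected): C F G

Answer: A B D E H I J K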